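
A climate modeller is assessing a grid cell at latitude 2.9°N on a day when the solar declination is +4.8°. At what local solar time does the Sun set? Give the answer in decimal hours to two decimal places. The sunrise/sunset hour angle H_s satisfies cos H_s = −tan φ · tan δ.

The sunset hour angle satisfies cos H_s = −tan φ tan δ = -0.0043, giving H_s = 90.25°.
Sunset is at 12 + H_s/15 = 12 + 6.017 = 18.017 h local solar time.

18.02 h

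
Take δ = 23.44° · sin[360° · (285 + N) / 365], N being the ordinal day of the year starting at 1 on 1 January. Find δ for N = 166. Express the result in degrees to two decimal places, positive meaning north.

+23.34°

360 × (285 + 166) / 365 = 444.822°; sin(444.822°) = 0.9959.
δ = 23.44 × 0.9959 = 23.344° ≈ +23.34°.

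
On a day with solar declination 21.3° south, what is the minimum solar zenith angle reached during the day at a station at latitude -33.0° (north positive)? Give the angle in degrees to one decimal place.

11.7°

At local solar noon the hour angle is zero, so the zenith angle is |φ − δ| = |-33.0° − (-21.3°)| = 11.7°.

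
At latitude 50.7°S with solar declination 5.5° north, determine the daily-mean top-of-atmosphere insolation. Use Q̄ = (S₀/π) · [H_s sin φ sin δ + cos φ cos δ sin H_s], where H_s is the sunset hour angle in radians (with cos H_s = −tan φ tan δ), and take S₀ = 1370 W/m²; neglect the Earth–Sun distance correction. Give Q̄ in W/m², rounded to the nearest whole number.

−tan φ tan δ = −(-1.2218)(0.0963) = 0.1177; H_s = arccos(0.1177) = 83.24°. In radians, H_s = 1.4528.
H_s sin φ sin δ = 1.4528 × -0.7738 × 0.0958 = -0.1077.
cos φ cos δ sin H_s = 0.6334 × 0.9954 × 0.9930 = 0.6261.
Q̄ = (1370/π) × (-0.1077 + 0.6261) = 436.08 × 0.5184 = 226.06 W/m².

226 W/m²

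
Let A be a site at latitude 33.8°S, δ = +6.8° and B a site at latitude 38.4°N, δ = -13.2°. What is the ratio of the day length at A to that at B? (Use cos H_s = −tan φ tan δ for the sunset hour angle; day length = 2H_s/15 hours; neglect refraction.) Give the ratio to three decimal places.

1.077

A: H_s = arccos(−tan -33.8° · tan 6.8°) = 85.42°, so 2H_s/15 = 11.3893 h.
B: H_s = arccos(−tan 38.4° · tan -13.2°) = 79.29°, so 2H_s/15 = 10.5720 h.
Ratio A/B = 11.3893 / 10.5720 = 1.0773.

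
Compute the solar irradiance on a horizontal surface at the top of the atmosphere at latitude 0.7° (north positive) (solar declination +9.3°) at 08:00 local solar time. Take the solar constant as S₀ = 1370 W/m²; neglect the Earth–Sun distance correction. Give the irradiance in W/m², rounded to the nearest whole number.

Hour angle H = 15° × (8 − 12) = -60.00°.
cos θ_z = sin(0.7°) sin(9.3°) + cos(0.7°) cos(9.3°) cos(-60.00°) = 0.0020 + 0.4934 = 0.4954.
Top-of-atmosphere irradiance = S₀ cos θ_z = 1370 × 0.4954 = 678.70 W/m².

679 W/m²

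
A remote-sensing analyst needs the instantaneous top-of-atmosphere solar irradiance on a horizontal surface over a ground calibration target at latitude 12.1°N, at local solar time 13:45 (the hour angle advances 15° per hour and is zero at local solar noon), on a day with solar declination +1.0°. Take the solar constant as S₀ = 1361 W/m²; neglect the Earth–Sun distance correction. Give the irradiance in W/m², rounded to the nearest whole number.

1198 W/m²

Hour angle H = 15° × (13.75 − 12) = 26.25°.
With φ = 12.1°, δ = 1.0°, H = 26.25°: sin φ sin δ = 0.0037, cos φ cos δ cos H = 0.8768, so cos θ_z = 0.8805.
Top-of-atmosphere irradiance = S₀ cos θ_z = 1361 × 0.8805 = 1198.36 W/m².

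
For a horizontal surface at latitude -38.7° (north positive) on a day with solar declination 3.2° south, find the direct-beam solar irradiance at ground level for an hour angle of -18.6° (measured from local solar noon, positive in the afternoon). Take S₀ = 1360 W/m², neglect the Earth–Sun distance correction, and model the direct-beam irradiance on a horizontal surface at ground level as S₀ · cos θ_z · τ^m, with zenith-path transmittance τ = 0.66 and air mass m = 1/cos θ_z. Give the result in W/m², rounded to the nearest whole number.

615 W/m²

cos θ_z = sin(-38.7°) sin(-3.2°) + cos(-38.7°) cos(-3.2°) cos(-18.60°) = 0.0349 + 0.7385 = 0.7734.
Air mass m = 1/cos θ_z = 1/0.7734 = 1.293; τ^m = 0.66^1.293 = 0.5843.
Surface direct beam = 1360 × 0.7734 × 0.5843 = 614.58 W/m².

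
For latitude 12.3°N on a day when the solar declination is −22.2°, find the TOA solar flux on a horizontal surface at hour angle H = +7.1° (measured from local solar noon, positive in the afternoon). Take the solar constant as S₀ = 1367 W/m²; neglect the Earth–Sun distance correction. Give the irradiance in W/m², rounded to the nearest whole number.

1117 W/m²

cos θ_z = sin(12.3°) sin(-22.2°) + cos(12.3°) cos(-22.2°) cos(7.10°) = -0.0805 + 0.8977 = 0.8172.
Top-of-atmosphere irradiance = S₀ cos θ_z = 1367 × 0.8172 = 1117.11 W/m².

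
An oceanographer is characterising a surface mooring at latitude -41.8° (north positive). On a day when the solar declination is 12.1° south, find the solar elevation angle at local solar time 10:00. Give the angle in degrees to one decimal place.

50.4°

Hour angle H = 15° × (10 − 12) = -30.00°.
cos θ_z = sin(-41.8°) sin(-12.1°) + cos(-41.8°) cos(-12.1°) cos(-30.00°) = 0.1397 + 0.6313 = 0.7710.
θ_z = arccos(0.7710) = 39.56°, so the elevation is 90° − 39.56° = 50.44°.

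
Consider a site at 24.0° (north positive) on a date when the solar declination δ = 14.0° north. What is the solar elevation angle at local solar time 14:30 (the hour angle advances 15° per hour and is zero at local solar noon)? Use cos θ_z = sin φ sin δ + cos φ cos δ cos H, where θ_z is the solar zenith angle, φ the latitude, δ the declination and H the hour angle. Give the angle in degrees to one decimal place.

53.3°

Hour angle H = 15° × (14.5 − 12) = 37.50°.
With φ = 24.0°, δ = 14.0°, H = 37.50°: sin φ sin δ = 0.0984, cos φ cos δ cos H = 0.7032, so cos θ_z = 0.8016.
θ_z = arccos(0.8016) = 36.72°, so the elevation is 90° − 36.72° = 53.28°.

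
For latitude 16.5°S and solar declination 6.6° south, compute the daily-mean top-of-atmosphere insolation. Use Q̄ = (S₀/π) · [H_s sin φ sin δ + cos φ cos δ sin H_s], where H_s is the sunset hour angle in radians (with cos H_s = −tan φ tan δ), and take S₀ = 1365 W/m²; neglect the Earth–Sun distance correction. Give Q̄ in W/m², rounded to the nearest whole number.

436 W/m²

−tan φ tan δ = −(-0.2962)(-0.1157) = -0.0343; H_s = arccos(-0.0343) = 91.97°. In radians, H_s = 1.6052.
H_s sin φ sin δ = 1.6052 × -0.2840 × -0.1149 = 0.0524.
cos φ cos δ sin H_s = 0.9588 × 0.9934 × 0.9994 = 0.9519.
Q̄ = (1365/π) × (0.0524 + 0.9519) = 434.49 × 1.0043 = 436.36 W/m².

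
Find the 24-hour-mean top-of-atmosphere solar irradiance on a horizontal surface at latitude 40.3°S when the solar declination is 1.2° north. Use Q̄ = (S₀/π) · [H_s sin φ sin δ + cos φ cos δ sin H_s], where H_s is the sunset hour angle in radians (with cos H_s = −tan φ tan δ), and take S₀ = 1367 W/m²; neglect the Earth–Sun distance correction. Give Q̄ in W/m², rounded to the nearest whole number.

−tan φ tan δ = −(-0.8481)(0.0209) = 0.0177; H_s = arccos(0.0177) = 88.99°. In radians, H_s = 1.5532.
H_s sin φ sin δ = 1.5532 × -0.6468 × 0.0209 = -0.0210.
cos φ cos δ sin H_s = 0.7627 × 0.9998 × 0.9998 = 0.7624.
Q̄ = (1367/π) × (-0.0210 + 0.7624) = 435.13 × 0.7414 = 322.61 W/m².

323 W/m²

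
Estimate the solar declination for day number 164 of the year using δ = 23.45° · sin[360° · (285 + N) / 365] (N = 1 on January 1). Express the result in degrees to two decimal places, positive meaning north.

360 × (285 + 164) / 365 = 442.849°; sin(442.849°) = 0.9922.
δ = 23.45 × 0.9922 = 23.267° ≈ +23.27°.

+23.27°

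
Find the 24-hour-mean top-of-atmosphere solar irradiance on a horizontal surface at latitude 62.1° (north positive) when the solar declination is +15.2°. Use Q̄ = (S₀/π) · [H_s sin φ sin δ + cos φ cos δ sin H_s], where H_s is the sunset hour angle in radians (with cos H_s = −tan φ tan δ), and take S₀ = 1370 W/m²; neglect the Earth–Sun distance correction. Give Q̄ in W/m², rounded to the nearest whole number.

382 W/m²

The sunset hour angle satisfies cos H_s = −tan φ tan δ = -0.5131, giving H_s = 120.87°. In radians, H_s = 2.1096.
H_s sin φ sin δ = 2.1096 × 0.8838 × 0.2622 = 0.4889.
cos φ cos δ sin H_s = 0.4679 × 0.9650 × 0.8583 = 0.3875.
Q̄ = (1370/π) × (0.4889 + 0.3875) = 436.08 × 0.8764 = 382.18 W/m².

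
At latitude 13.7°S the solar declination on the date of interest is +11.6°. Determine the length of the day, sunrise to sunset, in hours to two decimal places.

11.62 hours

−tan φ tan δ = −(-0.2438)(0.2053) = 0.0501; H_s = arccos(0.0501) = 87.13°.
Day length = 2 H_s / 15° h⁻¹ = 174.26° / 15 = 11.617 h.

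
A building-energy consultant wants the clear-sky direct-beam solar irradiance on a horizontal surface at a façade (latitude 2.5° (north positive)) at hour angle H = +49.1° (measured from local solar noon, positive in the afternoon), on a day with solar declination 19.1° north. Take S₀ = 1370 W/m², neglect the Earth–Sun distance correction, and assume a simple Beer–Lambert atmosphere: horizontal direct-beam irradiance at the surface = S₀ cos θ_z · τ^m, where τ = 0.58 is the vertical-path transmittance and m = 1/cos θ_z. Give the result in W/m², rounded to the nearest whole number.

With φ = 2.5°, δ = 19.1°, H = 49.10°: sin φ sin δ = 0.0143, cos φ cos δ cos H = 0.6181, so cos θ_z = 0.6324.
Air mass m = 1/cos θ_z = 1/0.6324 = 1.581; τ^m = 0.58^1.581 = 0.4226.
Surface direct beam = 1370 × 0.6324 × 0.4226 = 366.14 W/m².

366 W/m²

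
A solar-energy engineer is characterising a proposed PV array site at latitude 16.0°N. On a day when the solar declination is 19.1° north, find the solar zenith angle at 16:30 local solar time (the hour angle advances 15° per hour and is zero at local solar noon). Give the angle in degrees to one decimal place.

64.0°

Hour angle H = 15° × (16.5 − 12) = 67.50°.
cos θ_z = sin φ sin δ + cos φ cos δ cos H = (0.2756)(0.3272) + (0.9613)(0.9449)(0.3827) = 0.4378.
θ_z = arccos(0.4378) = 64.04°.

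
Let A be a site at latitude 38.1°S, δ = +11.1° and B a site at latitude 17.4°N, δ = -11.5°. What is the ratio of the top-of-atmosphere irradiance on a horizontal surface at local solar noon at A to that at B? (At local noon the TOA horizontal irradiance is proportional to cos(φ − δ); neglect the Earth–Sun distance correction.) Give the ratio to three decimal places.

0.746

A: cos θ_z = cos(-38.1° − (11.1°)) = 0.6534.
B: cos θ_z = cos(17.4° − (-11.5°)) = 0.8755.
Ratio A/B = 0.6534 / 0.8755 = 0.7463.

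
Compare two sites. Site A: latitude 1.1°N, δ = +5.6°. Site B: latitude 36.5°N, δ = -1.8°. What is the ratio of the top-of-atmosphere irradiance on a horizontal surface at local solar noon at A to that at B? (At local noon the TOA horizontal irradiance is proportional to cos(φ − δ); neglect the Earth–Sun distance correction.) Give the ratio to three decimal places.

A: cos θ_z = cos(1.1° − (5.6°)) = 0.9969.
B: cos θ_z = cos(36.5° − (-1.8°)) = 0.7848.
Ratio A/B = 0.9969 / 0.7848 = 1.2703.

1.270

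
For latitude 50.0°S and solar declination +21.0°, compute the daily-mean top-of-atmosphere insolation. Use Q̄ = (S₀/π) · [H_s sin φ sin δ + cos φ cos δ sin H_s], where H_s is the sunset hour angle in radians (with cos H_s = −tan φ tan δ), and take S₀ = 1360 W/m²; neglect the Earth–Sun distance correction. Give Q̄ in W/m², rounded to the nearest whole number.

101 W/m²

−tan φ tan δ = −(-1.1918)(0.3839) = 0.4575; H_s = arccos(0.4575) = 62.77°. In radians, H_s = 1.0955.
H_s sin φ sin δ = 1.0955 × -0.7660 × 0.3584 = -0.3008.
cos φ cos δ sin H_s = 0.6428 × 0.9336 × 0.8892 = 0.5336.
Q̄ = (1360/π) × (-0.3008 + 0.5336) = 432.90 × 0.2328 = 100.78 W/m².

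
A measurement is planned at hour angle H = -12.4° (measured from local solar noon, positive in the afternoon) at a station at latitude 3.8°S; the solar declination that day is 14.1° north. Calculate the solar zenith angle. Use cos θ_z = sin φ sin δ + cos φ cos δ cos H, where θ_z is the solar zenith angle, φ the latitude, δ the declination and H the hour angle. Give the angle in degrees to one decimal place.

21.7°

With φ = -3.8°, δ = 14.1°, H = -12.40°: sin φ sin δ = -0.0161, cos φ cos δ cos H = 0.9452, so cos θ_z = 0.9291.
θ_z = arccos(0.9291) = 21.71°.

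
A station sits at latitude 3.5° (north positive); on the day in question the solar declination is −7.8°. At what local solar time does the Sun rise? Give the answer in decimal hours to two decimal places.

6.03 h

The sunset hour angle satisfies cos H_s = −tan φ tan δ = 0.0084, giving H_s = 89.52°.
Sunrise is at 12 − H_s/15 = 12 − 5.968 = 6.032 h local solar time.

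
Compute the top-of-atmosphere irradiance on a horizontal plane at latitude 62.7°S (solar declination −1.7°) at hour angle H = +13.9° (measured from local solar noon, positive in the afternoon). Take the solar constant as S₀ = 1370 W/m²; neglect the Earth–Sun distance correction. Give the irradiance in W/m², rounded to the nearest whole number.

646 W/m²

cos θ_z = sin(-62.7°) sin(-1.7°) + cos(-62.7°) cos(-1.7°) cos(13.90°) = 0.0264 + 0.4450 = 0.4714.
Top-of-atmosphere irradiance = S₀ cos θ_z = 1370 × 0.4714 = 645.82 W/m².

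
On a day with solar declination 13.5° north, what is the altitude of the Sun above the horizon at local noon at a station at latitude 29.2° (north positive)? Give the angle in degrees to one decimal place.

At local solar noon the hour angle is zero, so the elevation is 90° − |φ − δ| = 90° − |29.2° − (13.5°)| = 90° − 15.7° = 74.3°.

74.3°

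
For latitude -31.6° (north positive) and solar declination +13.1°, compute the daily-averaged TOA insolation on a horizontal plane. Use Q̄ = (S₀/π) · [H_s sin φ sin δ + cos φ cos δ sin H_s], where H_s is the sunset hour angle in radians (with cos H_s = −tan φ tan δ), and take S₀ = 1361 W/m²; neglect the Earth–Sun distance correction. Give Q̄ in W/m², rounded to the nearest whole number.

−tan φ tan δ = −(-0.6152)(0.2327) = 0.1432; H_s = arccos(0.1432) = 81.77°. In radians, H_s = 1.4272.
H_s sin φ sin δ = 1.4272 × -0.5240 × 0.2267 = -0.1695.
cos φ cos δ sin H_s = 0.8517 × 0.9740 × 0.9897 = 0.8210.
Q̄ = (1361/π) × (-0.1695 + 0.8210) = 433.22 × 0.6515 = 282.24 W/m².

282 W/m²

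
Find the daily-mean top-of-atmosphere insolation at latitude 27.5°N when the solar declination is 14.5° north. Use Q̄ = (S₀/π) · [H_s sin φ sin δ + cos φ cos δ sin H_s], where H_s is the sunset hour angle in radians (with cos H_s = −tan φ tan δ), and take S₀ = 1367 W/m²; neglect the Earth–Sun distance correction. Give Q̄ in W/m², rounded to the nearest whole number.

456 W/m²

cos H_s = −tan(27.5°) · tan(14.5°) = -0.1346, so H_s = arccos(-0.1346) = 97.74°. In radians, H_s = 1.7059.
H_s sin φ sin δ = 1.7059 × 0.4617 × 0.2504 = 0.1972.
cos φ cos δ sin H_s = 0.8870 × 0.9681 × 0.9909 = 0.8509.
Q̄ = (1367/π) × (0.1972 + 0.8509) = 435.13 × 1.0481 = 456.06 W/m².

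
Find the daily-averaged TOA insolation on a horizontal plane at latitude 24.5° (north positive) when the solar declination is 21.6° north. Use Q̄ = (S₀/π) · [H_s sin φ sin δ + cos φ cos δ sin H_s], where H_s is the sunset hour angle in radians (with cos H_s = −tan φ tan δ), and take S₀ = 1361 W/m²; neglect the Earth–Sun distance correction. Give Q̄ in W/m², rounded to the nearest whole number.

476 W/m²

cos H_s = −tan(24.5°) · tan(21.6°) = -0.1804, so H_s = arccos(-0.1804) = 100.39°. In radians, H_s = 1.7521.
H_s sin φ sin δ = 1.7521 × 0.4147 × 0.3681 = 0.2675.
cos φ cos δ sin H_s = 0.9100 × 0.9298 × 0.9836 = 0.8322.
Q̄ = (1361/π) × (0.2675 + 0.8322) = 433.22 × 1.0997 = 476.41 W/m².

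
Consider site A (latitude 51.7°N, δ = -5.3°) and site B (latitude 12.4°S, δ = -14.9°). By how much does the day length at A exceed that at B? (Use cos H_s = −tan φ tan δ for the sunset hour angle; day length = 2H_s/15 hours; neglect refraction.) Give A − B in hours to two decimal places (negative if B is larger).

A: H_s = arccos(−tan 51.7° · tan -5.3°) = 83.25°, so 2H_s/15 = 11.1000 h.
B: H_s = arccos(−tan -12.4° · tan -14.9°) = 93.35°, so 2H_s/15 = 12.4467 h.
A − B = 11.1000 − 12.4467 = -1.3467 h.

-1.35 h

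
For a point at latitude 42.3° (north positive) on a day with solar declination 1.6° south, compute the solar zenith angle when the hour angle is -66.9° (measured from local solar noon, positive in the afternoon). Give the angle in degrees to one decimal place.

cos θ_z = sin φ sin δ + cos φ cos δ cos H = (0.6730)(-0.0279) + (0.7396)(0.9996)(0.3923) = 0.2713.
θ_z = arccos(0.2713) = 74.26°.

74.3°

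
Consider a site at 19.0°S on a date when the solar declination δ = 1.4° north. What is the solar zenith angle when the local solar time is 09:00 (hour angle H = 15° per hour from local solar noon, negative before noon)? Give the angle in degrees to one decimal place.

48.7°

Hour angle H = 15° × (9 − 12) = -45.00°.
cos θ_z = sin φ sin δ + cos φ cos δ cos H = (-0.3256)(0.0244) + (0.9455)(0.9997)(0.7071) = 0.6604.
θ_z = arccos(0.6604) = 48.67°.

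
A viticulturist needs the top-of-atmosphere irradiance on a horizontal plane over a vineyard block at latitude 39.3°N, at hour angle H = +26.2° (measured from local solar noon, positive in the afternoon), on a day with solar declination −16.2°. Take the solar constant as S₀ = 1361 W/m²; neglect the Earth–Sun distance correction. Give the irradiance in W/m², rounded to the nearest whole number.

667 W/m²

cos θ_z = sin(39.3°) sin(-16.2°) + cos(39.3°) cos(-16.2°) cos(26.20°) = -0.1767 + 0.6668 = 0.4901.
Top-of-atmosphere irradiance = S₀ cos θ_z = 1361 × 0.4901 = 667.03 W/m².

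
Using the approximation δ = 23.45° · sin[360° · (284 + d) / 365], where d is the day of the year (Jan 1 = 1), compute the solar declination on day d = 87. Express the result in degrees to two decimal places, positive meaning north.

+2.42°

360 × (284 + 87) / 365 = 365.918°; sin(365.918°) = 0.1031.
δ = 23.45 × 0.1031 = 2.418° ≈ +2.42°.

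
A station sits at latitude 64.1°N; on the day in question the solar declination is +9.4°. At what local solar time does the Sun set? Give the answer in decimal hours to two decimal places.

The sunset hour angle satisfies cos H_s = −tan φ tan δ = -0.3409, giving H_s = 109.93°.
Sunset is at 12 + H_s/15 = 12 + 7.329 = 19.329 h local solar time.

19.33 h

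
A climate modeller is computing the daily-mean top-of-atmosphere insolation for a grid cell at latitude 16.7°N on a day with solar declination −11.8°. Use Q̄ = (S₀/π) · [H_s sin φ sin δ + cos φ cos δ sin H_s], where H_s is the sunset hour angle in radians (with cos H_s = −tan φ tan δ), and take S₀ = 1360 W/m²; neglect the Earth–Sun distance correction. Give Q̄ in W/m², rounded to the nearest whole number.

The sunset hour angle satisfies cos H_s = −tan φ tan δ = 0.0627, giving H_s = 86.41°. In radians, H_s = 1.5081.
H_s sin φ sin δ = 1.5081 × 0.2874 × -0.2045 = -0.0886.
cos φ cos δ sin H_s = 0.9578 × 0.9789 × 0.9980 = 0.9357.
Q̄ = (1360/π) × (-0.0886 + 0.9357) = 432.90 × 0.8471 = 366.71 W/m².

367 W/m²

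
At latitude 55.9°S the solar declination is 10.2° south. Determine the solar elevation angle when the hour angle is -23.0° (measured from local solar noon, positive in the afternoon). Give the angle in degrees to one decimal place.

40.9°

cos θ_z = sin(-55.9°) sin(-10.2°) + cos(-55.9°) cos(-10.2°) cos(-23.00°) = 0.1466 + 0.5079 = 0.6545.
θ_z = arccos(0.6545) = 49.12°, so the elevation is 90° − 49.12° = 40.88°.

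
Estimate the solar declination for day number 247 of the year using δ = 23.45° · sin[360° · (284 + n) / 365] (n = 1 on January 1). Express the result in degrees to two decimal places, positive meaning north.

+6.57°

360 × (284 + 247) / 365 = 523.726°; sin(523.726°) = 0.2802.
δ = 23.45 × 0.2802 = 6.571° ≈ +6.57°.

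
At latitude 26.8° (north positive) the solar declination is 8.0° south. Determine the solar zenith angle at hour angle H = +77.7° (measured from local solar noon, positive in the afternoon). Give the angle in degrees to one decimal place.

82.8°

cos θ_z = sin φ sin δ + cos φ cos δ cos H = (0.4509)(-0.1392) + (0.8926)(0.9903)(0.2130) = 0.1255.
θ_z = arccos(0.1255) = 82.79°.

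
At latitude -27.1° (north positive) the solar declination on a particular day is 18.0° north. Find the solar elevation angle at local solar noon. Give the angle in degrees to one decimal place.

44.9°

At local solar noon the hour angle is zero, so the elevation is 90° − |φ − δ| = 90° − |-27.1° − (18.0°)| = 90° − 45.1° = 44.9°.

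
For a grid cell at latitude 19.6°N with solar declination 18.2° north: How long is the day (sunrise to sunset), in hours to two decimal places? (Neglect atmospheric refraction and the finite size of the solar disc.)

cos H_s = −tan(19.6°) · tan(18.2°) = -0.1171, so H_s = arccos(-0.1171) = 96.72°.
Day length = 2 H_s / 15° h⁻¹ = 193.44° / 15 = 12.896 h.

12.90 hours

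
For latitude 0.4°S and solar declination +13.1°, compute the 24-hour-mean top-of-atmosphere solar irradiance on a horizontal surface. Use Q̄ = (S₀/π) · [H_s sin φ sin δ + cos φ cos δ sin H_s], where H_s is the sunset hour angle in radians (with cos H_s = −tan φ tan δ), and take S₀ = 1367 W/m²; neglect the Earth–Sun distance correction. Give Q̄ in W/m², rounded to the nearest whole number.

423 W/m²

−tan φ tan δ = −(-0.0070)(0.2327) = 0.0016; H_s = arccos(0.0016) = 89.91°. In radians, H_s = 1.5692.
H_s sin φ sin δ = 1.5692 × -0.0070 × 0.2267 = -0.0025.
cos φ cos δ sin H_s = 1.0000 × 0.9740 × 1.0000 = 0.9740.
Q̄ = (1367/π) × (-0.0025 + 0.9740) = 435.13 × 0.9715 = 422.73 W/m².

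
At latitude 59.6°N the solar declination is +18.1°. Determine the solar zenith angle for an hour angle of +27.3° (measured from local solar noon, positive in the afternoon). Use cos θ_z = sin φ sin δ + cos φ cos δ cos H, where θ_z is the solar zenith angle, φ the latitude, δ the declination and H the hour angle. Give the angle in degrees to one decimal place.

45.9°

cos θ_z = sin φ sin δ + cos φ cos δ cos H = (0.8625)(0.3107) + (0.5060)(0.9505)(0.8886) = 0.6954.
θ_z = arccos(0.6954) = 45.94°.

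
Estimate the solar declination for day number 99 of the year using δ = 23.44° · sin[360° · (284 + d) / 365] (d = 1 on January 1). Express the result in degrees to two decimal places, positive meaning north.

+7.15°

360 × (284 + 99) / 365 = 377.753°; sin(377.753°) = 0.3049.
δ = 23.44 × 0.3049 = 7.147° ≈ +7.15°.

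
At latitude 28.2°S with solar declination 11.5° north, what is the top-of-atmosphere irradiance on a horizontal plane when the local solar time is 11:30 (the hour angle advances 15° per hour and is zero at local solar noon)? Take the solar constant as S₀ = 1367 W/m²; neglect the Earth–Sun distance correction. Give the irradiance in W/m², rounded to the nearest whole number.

1042 W/m²

Hour angle H = 15° × (11.5 − 12) = -7.50°.
cos θ_z = sin(-28.2°) sin(11.5°) + cos(-28.2°) cos(11.5°) cos(-7.50°) = -0.0942 + 0.8562 = 0.7620.
Top-of-atmosphere irradiance = S₀ cos θ_z = 1367 × 0.7620 = 1041.65 W/m².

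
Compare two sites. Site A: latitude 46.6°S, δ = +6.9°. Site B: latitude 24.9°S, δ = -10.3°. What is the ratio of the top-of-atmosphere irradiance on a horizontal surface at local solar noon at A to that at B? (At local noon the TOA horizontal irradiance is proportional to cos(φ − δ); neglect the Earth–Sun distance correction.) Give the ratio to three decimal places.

0.615

A: cos θ_z = cos(-46.6° − (6.9°)) = 0.5948.
B: cos θ_z = cos(-24.9° − (-10.3°)) = 0.9677.
Ratio A/B = 0.5948 / 0.9677 = 0.6147.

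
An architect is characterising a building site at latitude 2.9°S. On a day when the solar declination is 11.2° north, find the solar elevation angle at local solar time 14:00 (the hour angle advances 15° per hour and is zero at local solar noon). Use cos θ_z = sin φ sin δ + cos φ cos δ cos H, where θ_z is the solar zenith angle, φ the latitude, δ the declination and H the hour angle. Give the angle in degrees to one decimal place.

Hour angle H = 15° × (14 − 12) = 30.00°.
With φ = -2.9°, δ = 11.2°, H = 30.00°: sin φ sin δ = -0.0098, cos φ cos δ cos H = 0.8484, so cos θ_z = 0.8386.
θ_z = arccos(0.8386) = 33.01°, so the elevation is 90° − 33.01° = 56.99°.

57.0°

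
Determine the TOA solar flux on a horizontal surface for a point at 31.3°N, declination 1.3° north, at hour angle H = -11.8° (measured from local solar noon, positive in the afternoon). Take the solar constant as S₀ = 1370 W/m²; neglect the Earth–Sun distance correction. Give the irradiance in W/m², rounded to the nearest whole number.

1162 W/m²

With φ = 31.3°, δ = 1.3°, H = -11.80°: sin φ sin δ = 0.0118, cos φ cos δ cos H = 0.8362, so cos θ_z = 0.8480.
Top-of-atmosphere irradiance = S₀ cos θ_z = 1370 × 0.8480 = 1161.76 W/m².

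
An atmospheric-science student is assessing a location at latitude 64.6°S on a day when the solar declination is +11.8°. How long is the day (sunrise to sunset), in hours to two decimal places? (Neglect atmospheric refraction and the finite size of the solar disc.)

8.52 hours

−tan φ tan δ = −(-2.1060)(0.2089) = 0.4399; H_s = arccos(0.4399) = 63.90°.
Day length = 2 H_s / 15° h⁻¹ = 127.80° / 15 = 8.520 h.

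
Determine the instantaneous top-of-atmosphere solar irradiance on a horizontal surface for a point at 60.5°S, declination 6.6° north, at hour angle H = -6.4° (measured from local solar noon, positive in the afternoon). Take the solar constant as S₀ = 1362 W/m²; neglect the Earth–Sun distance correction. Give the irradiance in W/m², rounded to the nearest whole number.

With φ = -60.5°, δ = 6.6°, H = -6.40°: sin φ sin δ = -0.1000, cos φ cos δ cos H = 0.4861, so cos θ_z = 0.3861.
Top-of-atmosphere irradiance = S₀ cos θ_z = 1362 × 0.3861 = 525.87 W/m².

526 W/m²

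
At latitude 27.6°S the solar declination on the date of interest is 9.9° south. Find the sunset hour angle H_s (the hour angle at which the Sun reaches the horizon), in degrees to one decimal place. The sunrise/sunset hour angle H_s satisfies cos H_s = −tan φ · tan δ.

The sunset hour angle satisfies cos H_s = −tan φ tan δ = -0.0912, giving H_s = 95.23°.

95.2°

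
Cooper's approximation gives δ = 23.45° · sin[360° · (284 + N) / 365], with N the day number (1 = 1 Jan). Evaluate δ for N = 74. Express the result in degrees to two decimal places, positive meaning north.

360 × (284 + 74) / 365 = 353.096°; sin(353.096°) = -0.1202.
δ = 23.45 × -0.1202 = -2.819° ≈ -2.82°.

-2.82°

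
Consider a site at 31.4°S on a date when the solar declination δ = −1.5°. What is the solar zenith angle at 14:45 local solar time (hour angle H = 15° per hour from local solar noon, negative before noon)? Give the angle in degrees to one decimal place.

49.1°

Hour angle H = 15° × (14.75 − 12) = 41.25°.
cos θ_z = sin φ sin δ + cos φ cos δ cos H = (-0.5210)(-0.0262) + (0.8536)(0.9997)(0.7518) = 0.6552.
θ_z = arccos(0.6552) = 49.07°.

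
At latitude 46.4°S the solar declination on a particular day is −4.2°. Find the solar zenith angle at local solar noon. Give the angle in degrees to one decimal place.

At local solar noon the hour angle is zero, so the zenith angle is |φ − δ| = |-46.4° − (-4.2°)| = 42.2°.

42.2°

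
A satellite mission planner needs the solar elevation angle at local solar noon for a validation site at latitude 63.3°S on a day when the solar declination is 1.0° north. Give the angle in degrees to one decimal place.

25.7°

At local solar noon the hour angle is zero, so the elevation is 90° − |φ − δ| = 90° − |-63.3° − (1.0°)| = 90° − 64.3° = 25.7°.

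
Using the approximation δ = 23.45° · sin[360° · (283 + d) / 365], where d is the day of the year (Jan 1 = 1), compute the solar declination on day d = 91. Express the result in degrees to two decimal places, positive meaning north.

360 × (283 + 91) / 365 = 368.877°; sin(368.877°) = 0.1543.
δ = 23.45 × 0.1543 = 3.618° ≈ +3.62°.

+3.62°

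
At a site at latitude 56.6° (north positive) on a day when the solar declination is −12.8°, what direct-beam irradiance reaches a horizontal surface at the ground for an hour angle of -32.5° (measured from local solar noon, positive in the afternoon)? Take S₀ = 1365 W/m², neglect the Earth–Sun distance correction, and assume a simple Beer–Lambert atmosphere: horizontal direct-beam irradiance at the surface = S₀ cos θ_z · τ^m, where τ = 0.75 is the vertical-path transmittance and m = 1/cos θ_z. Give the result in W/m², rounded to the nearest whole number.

cos θ_z = sin(56.6°) sin(-12.8°) + cos(56.6°) cos(-12.8°) cos(-32.50°) = -0.1850 + 0.4527 = 0.2677.
Air mass m = 1/cos θ_z = 1/0.2677 = 3.736; τ^m = 0.75^3.736 = 0.3414.
Surface direct beam = 1365 × 0.2677 × 0.3414 = 124.75 W/m².

125 W/m²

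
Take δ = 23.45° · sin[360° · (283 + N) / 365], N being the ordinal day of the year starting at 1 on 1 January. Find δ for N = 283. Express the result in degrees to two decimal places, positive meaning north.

360 × (283 + 283) / 365 = 558.247°; sin(558.247°) = -0.3131.
δ = 23.45 × -0.3131 = -7.342° ≈ -7.34°.

-7.34°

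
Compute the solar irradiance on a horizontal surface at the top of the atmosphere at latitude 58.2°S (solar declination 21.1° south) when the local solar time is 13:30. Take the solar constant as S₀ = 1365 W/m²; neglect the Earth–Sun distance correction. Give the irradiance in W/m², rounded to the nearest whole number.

Hour angle H = 15° × (13.5 − 12) = 22.50°.
cos θ_z = sin φ sin δ + cos φ cos δ cos H = (-0.8499)(-0.3600) + (0.5270)(0.9330)(0.9239) = 0.7602.
Top-of-atmosphere irradiance = S₀ cos θ_z = 1365 × 0.7602 = 1037.67 W/m².

1038 W/m²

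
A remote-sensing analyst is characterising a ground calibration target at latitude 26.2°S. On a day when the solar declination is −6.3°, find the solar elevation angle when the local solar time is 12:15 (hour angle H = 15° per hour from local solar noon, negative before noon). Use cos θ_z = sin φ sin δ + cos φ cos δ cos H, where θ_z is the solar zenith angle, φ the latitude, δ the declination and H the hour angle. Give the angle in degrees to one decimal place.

Hour angle H = 15° × (12.25 − 12) = 3.75°.
With φ = -26.2°, δ = -6.3°, H = 3.75°: sin φ sin δ = 0.0484, cos φ cos δ cos H = 0.8899, so cos θ_z = 0.9383.
θ_z = arccos(0.9383) = 20.23°, so the elevation is 90° − 20.23° = 69.77°.

69.8°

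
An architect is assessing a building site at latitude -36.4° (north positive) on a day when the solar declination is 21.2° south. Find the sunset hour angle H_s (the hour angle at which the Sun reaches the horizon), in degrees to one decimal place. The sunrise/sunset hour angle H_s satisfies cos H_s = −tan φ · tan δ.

The sunset hour angle satisfies cos H_s = −tan φ tan δ = -0.2860, giving H_s = 106.62°.

106.6°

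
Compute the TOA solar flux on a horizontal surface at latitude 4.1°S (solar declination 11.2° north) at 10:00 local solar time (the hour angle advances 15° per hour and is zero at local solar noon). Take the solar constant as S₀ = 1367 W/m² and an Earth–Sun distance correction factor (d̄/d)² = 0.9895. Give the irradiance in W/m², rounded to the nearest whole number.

Hour angle H = 15° × (10 − 12) = -30.00°.
cos θ_z = sin(-4.1°) sin(11.2°) + cos(-4.1°) cos(11.2°) cos(-30.00°) = -0.0139 + 0.8474 = 0.8335.
Top-of-atmosphere irradiance = S₀ (d̄/d)² cos θ_z = 1367 × 0.9895 × 0.8335 = 1127.43 W/m².

1127 W/m²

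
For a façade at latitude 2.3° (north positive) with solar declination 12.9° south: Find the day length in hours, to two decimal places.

cos H_s = −tan(2.3°) · tan(-12.9°) = 0.0092, so H_s = arccos(0.0092) = 89.47°.
Day length = 2 H_s / 15° h⁻¹ = 178.94° / 15 = 11.929 h.

11.93 hours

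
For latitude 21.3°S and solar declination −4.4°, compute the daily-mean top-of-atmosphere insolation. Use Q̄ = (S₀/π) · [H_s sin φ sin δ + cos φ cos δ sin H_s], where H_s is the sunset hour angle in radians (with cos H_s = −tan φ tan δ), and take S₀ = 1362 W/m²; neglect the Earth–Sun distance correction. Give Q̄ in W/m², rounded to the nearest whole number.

The sunset hour angle satisfies cos H_s = −tan φ tan δ = -0.0300, giving H_s = 91.72°. In radians, H_s = 1.6008.
H_s sin φ sin δ = 1.6008 × -0.3633 × -0.0767 = 0.0446.
cos φ cos δ sin H_s = 0.9317 × 0.9971 × 0.9995 = 0.9285.
Q̄ = (1362/π) × (0.0446 + 0.9285) = 433.54 × 0.9731 = 421.88 W/m².

422 W/m²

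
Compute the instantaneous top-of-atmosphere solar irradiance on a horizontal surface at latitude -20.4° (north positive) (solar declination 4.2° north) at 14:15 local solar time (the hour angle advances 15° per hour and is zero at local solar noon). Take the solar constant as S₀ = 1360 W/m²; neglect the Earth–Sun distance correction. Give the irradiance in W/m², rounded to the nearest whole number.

1022 W/m²

Hour angle H = 15° × (14.25 − 12) = 33.75°.
With φ = -20.4°, δ = 4.2°, H = 33.75°: sin φ sin δ = -0.0255, cos φ cos δ cos H = 0.7772, so cos θ_z = 0.7517.
Top-of-atmosphere irradiance = S₀ cos θ_z = 1360 × 0.7517 = 1022.31 W/m².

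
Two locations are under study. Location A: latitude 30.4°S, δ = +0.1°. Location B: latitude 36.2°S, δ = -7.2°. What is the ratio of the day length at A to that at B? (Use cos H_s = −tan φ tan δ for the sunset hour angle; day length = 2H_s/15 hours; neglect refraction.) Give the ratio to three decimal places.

0.944

A: H_s = arccos(−tan -30.4° · tan 0.1°) = 89.94°, so 2H_s/15 = 11.9920 h.
B: H_s = arccos(−tan -36.2° · tan -7.2°) = 95.31°, so 2H_s/15 = 12.7080 h.
Ratio A/B = 11.9920 / 12.7080 = 0.9437.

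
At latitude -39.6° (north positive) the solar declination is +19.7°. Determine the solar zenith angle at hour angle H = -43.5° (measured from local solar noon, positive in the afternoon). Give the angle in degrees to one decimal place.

71.9°

cos θ_z = sin(-39.6°) sin(19.7°) + cos(-39.6°) cos(19.7°) cos(-43.50°) = -0.2149 + 0.5262 = 0.3113.
θ_z = arccos(0.3113) = 71.86°.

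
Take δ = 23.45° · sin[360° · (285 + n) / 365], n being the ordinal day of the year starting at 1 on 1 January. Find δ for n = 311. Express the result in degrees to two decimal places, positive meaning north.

-17.38°

360 × (285 + 311) / 365 = 587.836°; sin(587.836°) = -0.7412.
δ = 23.45 × -0.7412 = -17.381° ≈ -17.38°.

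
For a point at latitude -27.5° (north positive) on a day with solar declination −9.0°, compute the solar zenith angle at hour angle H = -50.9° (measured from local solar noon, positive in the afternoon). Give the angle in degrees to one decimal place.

51.3°

With φ = -27.5°, δ = -9.0°, H = -50.90°: sin φ sin δ = 0.0722, cos φ cos δ cos H = 0.5525, so cos θ_z = 0.6247.
θ_z = arccos(0.6247) = 51.34°.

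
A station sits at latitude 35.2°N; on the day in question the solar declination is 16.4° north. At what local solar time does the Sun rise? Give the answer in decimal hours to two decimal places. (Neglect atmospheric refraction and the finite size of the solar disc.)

5.20 h

The sunset hour angle satisfies cos H_s = −tan φ tan δ = -0.2076, giving H_s = 101.98°.
Sunrise is at 12 − H_s/15 = 12 − 6.799 = 5.201 h local solar time.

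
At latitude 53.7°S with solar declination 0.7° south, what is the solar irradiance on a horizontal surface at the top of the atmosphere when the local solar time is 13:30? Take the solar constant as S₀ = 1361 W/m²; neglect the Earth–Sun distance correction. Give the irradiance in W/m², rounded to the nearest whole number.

Hour angle H = 15° × (13.5 − 12) = 22.50°.
cos θ_z = sin φ sin δ + cos φ cos δ cos H = (-0.8059)(-0.0122) + (0.5920)(0.9999)(0.9239) = 0.5567.
Top-of-atmosphere irradiance = S₀ cos θ_z = 1361 × 0.5567 = 757.67 W/m².

758 W/m²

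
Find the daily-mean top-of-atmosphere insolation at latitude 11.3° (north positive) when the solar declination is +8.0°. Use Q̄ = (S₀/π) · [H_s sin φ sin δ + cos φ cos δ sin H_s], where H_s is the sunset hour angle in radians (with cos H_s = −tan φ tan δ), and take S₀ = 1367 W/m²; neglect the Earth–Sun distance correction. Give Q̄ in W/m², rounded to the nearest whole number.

The sunset hour angle satisfies cos H_s = −tan φ tan δ = -0.0281, giving H_s = 91.61°. In radians, H_s = 1.5989.
H_s sin φ sin δ = 1.5989 × 0.1959 × 0.1392 = 0.0436.
cos φ cos δ sin H_s = 0.9806 × 0.9903 × 0.9996 = 0.9707.
Q̄ = (1367/π) × (0.0436 + 0.9707) = 435.13 × 1.0143 = 441.35 W/m².

441 W/m²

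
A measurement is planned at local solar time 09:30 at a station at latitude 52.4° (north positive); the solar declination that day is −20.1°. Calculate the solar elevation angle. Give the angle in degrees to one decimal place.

Hour angle H = 15° × (9.5 − 12) = -37.50°.
cos θ_z = sin(52.4°) sin(-20.1°) + cos(52.4°) cos(-20.1°) cos(-37.50°) = -0.2723 + 0.4546 = 0.1823.
θ_z = arccos(0.1823) = 79.50°, so the elevation is 90° − 79.50° = 10.50°.

10.5°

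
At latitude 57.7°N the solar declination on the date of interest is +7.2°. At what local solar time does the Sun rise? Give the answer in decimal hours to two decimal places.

5.23 h

−tan φ tan δ = −(1.5818)(0.1263) = -0.1998; H_s = arccos(-0.1998) = 101.53°.
Sunrise is at 12 − H_s/15 = 12 − 6.769 = 5.231 h local solar time.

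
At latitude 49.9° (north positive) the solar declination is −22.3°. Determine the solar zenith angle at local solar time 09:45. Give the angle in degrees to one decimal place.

78.2°

Hour angle H = 15° × (9.75 − 12) = -33.75°.
cos θ_z = sin φ sin δ + cos φ cos δ cos H = (0.7649)(-0.3795) + (0.6441)(0.9252)(0.8315) = 0.2052.
θ_z = arccos(0.2052) = 78.16°.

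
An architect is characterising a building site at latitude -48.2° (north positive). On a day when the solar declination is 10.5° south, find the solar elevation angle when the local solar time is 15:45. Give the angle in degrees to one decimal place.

Hour angle H = 15° × (15.75 − 12) = 56.25°.
cos θ_z = sin φ sin δ + cos φ cos δ cos H = (-0.7455)(-0.1822) + (0.6665)(0.9833)(0.5556) = 0.5000.
θ_z = arccos(0.5000) = 60.00°, so the elevation is 90° − 60.00° = 30.00°.

30.0°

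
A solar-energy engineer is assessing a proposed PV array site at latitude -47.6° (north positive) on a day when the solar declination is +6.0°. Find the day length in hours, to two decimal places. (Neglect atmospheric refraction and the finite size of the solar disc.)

The sunset hour angle satisfies cos H_s = −tan φ tan δ = 0.1151, giving H_s = 83.39°.
Day length = 2 H_s / 15° h⁻¹ = 166.78° / 15 = 11.119 h.

11.12 hours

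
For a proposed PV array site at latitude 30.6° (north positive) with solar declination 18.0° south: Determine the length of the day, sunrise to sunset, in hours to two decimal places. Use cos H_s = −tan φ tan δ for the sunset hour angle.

10.52 hours

The sunset hour angle satisfies cos H_s = −tan φ tan δ = 0.1922, giving H_s = 78.92°.
Day length = 2 H_s / 15° h⁻¹ = 157.84° / 15 = 10.523 h.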